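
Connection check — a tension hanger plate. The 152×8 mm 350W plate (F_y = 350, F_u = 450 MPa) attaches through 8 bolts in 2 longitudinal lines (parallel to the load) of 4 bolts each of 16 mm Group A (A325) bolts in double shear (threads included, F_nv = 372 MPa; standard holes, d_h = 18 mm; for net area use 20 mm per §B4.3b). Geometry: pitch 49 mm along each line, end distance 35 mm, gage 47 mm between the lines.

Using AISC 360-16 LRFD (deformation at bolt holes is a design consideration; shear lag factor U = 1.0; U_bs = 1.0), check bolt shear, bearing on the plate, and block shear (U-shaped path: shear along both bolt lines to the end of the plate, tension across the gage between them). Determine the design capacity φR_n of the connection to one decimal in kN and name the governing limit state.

435.8 kN (block shear governs)

Bolt shear: A_b = π(16)²/4 = 201.06 mm². φR_n = 0.75 × 372 × 201.06 × 8 × 2 = 897.5 kN.
Bearing (8 mm plate, F_u = 450 MPa): end bolts L_c = 35 − 18/2 = 26, R_n = min(1.2×26×8×450, 2.4×16×8×450) = 112.32 kN/bolt; interior L_c = 49 − 18 = 31, R_n = 133.92 kN/bolt. φR_n = 0.75 × (2×112.32 + 6×133.92) = 771.1 kN.
Block shear: shear path 2×[35+3×49] = 2×182 mm, A_gv = 2912, A_nv = 2×(182 − 3.5×20)×8 = 1792 mm²; tension across gage: (47 − 1×20)×8 = 216 mm². R_n = min(0.6×450×1792, 0.6×350×2912) + 1.0×450×216 = min(483.84, 611.52) + 97.2 = 581.04 kN. φR_n = 0.75 × 581.04 = 435.8 kN.
Governing: min(897.5, 771.1, 435.8) = 435.8 kN → block shear.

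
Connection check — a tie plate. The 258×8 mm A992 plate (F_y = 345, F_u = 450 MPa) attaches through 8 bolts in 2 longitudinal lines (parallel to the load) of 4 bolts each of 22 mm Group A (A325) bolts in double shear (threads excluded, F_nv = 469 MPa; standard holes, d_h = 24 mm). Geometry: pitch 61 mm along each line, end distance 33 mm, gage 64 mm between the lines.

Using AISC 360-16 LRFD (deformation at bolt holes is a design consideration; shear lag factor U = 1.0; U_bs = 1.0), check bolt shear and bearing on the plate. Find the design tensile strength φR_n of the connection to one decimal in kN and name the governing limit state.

Bolt shear: A_b = π(22)²/4 = 380.13 mm². φR_n = 0.75 × 469 × 380.13 × 8 × 2 = 2139.4 kN.
Bearing (8 mm plate, F_u = 450 MPa): end bolts L_c = 33 − 24/2 = 21, R_n = min(1.2×21×8×450, 2.4×22×8×450) = 90.72 kN/bolt; interior L_c = 61 − 24 = 37, R_n = 159.84 kN/bolt. φR_n = 0.75 × (2×90.72 + 6×159.84) = 855.4 kN.
Governing: min(2139.4, 855.4) = 855.4 kN → bearing.

855.4 kN (bearing governs)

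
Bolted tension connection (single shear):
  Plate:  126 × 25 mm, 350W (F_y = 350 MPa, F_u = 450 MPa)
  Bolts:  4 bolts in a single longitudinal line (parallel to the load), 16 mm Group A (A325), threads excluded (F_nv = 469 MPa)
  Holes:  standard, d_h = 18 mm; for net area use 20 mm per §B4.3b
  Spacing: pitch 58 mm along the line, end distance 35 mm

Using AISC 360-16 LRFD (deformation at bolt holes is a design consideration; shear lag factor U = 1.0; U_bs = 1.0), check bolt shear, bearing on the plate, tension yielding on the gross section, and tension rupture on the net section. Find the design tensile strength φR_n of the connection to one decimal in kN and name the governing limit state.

Bolt shear: A_b = π(16)²/4 = 201.06 mm². φR_n = 0.75 × 469 × 201.06 × 4 × 1 = 282.9 kN.
Bearing (25 mm plate, F_u = 450 MPa): end bolts L_c = 35 − 18/2 = 26, R_n = min(1.2×26×25×450, 2.4×16×25×450) = 351 kN/bolt; interior L_c = 58 − 18 = 40, R_n = 432 kN/bolt. φR_n = 0.75 × (1×351 + 3×432) = 1235.3 kN.
Tension yield (gross): A_g = 126×25 = 3150 mm². φR_n = 0.90 × 350 × 3150 = 992.3 kN.
Tension rupture (net): A_n = (126 − 1×20)×25 = 2650 mm² (U = 1.0, A_e = A_n). φR_n = 0.75 × 450 × 2650 = 894.4 kN.
Governing: min(282.9, 1235.3, 992.3, 894.4) = 282.9 kN → bolt shear.

282.9 kN (bolt shear governs)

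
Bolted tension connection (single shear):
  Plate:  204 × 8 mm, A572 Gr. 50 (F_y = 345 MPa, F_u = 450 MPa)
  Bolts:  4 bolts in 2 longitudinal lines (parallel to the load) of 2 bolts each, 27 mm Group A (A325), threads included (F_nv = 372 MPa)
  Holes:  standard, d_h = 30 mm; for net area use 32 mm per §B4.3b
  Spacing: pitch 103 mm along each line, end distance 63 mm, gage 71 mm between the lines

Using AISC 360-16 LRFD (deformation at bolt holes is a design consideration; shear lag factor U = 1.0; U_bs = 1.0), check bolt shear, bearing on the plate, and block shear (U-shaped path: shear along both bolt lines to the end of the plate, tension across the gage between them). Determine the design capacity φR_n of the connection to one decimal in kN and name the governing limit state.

Bolt shear: A_b = π(27)²/4 = 572.56 mm². φR_n = 0.75 × 372 × 572.56 × 4 × 1 = 639.0 kN.
Bearing (8 mm plate, F_u = 450 MPa): end bolts L_c = 63 − 30/2 = 48, R_n = min(1.2×48×8×450, 2.4×27×8×450) = 207.36 kN/bolt; interior L_c = 103 − 30 = 73, R_n = 233.28 kN/bolt. φR_n = 0.75 × (2×207.36 + 2×233.28) = 661.0 kN.
Block shear: shear path 2×[63+1×103] = 2×166 mm, A_gv = 2656, A_nv = 2×(166 − 1.5×32)×8 = 1888 mm²; tension across gage: (71 − 1×32)×8 = 312 mm². R_n = min(0.6×450×1888, 0.6×345×2656) + 1.0×450×312 = min(509.76, 549.79) + 140.4 = 650.16 kN. φR_n = 0.75 × 650.16 = 487.6 kN.
Governing: min(639.0, 661.0, 487.6) = 487.6 kN → block shear.

487.6 kN (block shear governs)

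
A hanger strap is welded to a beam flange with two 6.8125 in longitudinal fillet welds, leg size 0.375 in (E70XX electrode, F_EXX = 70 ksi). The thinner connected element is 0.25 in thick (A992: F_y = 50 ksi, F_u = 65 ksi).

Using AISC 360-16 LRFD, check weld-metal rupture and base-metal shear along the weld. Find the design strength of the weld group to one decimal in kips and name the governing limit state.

Weld metal: throat = 0.707×0.375 = 0.26513 in, L = 2×6.8125 = 13.625 in. φR_n = 0.75 × 0.6 × 70 × 0.26513 × 13.625 = 113.8 kips.
Base metal shear (0.25 in plate): yield φR_n = 1.0×0.6×50×0.25×13.625 = 102.2 kips; rupture φR_n = 0.75×0.6×65×0.25×13.625 = 99.6 kips; take 99.6 kips (rupture).
Governing: min(113.8, 99.6) = 99.6 kips → base-metal shear.

99.6 kips (base-metal shear governs)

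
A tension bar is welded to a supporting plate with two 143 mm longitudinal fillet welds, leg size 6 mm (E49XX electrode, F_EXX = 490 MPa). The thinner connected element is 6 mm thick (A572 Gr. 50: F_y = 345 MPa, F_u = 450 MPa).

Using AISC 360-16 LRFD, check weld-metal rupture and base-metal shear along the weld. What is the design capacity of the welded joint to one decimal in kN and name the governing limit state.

Weld metal: throat = 0.707×6 = 4.242 mm, L = 2×143 = 286 mm. φR_n = 0.75 × 0.6 × 490 × 4.242 × 286 = 267.5 kN.
Base metal shear (6 mm plate): yield φR_n = 1.0×0.6×345×6×286 = 355.2 kN; rupture φR_n = 0.75×0.6×450×6×286 = 347.5 kN; take 347.5 kN (rupture).
Governing: min(267.5, 347.5) = 267.5 kN → weld metal.

267.5 kN (weld metal governs)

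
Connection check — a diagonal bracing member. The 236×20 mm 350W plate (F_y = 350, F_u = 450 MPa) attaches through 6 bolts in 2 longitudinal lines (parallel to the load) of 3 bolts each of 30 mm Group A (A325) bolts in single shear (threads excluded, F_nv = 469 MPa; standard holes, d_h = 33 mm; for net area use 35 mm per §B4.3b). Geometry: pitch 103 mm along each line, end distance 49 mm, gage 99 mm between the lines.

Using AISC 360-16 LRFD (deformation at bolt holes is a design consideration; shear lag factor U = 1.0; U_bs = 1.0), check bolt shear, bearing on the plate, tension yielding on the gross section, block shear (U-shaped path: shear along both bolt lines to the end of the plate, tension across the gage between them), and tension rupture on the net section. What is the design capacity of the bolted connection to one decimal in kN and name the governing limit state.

1120.5 kN (net-section rupture governs)

Bolt shear: A_b = π(30)²/4 = 706.86 mm². φR_n = 0.75 × 469 × 706.86 × 6 × 1 = 1491.8 kN.
Bearing (20 mm plate, F_u = 450 MPa): end bolts L_c = 49 − 33/2 = 32.5, R_n = min(1.2×32.5×20×450, 2.4×30×20×450) = 351 kN/bolt; interior L_c = 103 − 33 = 70, R_n = 648 kN/bolt. φR_n = 0.75 × (2×351 + 4×648) = 2470.5 kN.
Tension yield (gross): A_g = 236×20 = 4720 mm². φR_n = 0.90 × 350 × 4720 = 1486.8 kN.
Block shear: shear path 2×[49+2×103] = 2×255 mm, A_gv = 10200, A_nv = 2×(255 − 2.5×35)×20 = 6700 mm²; tension across gage: (99 − 1×35)×20 = 1280 mm². R_n = min(0.6×450×6700, 0.6×350×10200) + 1.0×450×1280 = min(1809, 2142) + 576 = 2385 kN. φR_n = 0.75 × 2385 = 1788.8 kN.
Tension rupture (net): A_n = (236 − 2×35)×20 = 3320 mm² (U = 1.0, A_e = A_n). φR_n = 0.75 × 450 × 3320 = 1120.5 kN.
Governing: min(1491.8, 2470.5, 1486.8, 1788.8, 1120.5) = 1120.5 kN → net-section rupture.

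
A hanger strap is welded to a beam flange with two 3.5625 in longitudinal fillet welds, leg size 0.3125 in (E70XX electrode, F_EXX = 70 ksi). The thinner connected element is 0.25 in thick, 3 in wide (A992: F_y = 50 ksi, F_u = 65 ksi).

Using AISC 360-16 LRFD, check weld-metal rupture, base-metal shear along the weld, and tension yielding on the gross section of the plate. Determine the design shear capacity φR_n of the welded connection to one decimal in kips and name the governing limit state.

33.8 kips (gross-section yield governs)

Weld metal: throat = 0.707×0.3125 = 0.22094 in, L = 2×3.5625 = 7.125 in. φR_n = 0.75 × 0.6 × 70 × 0.22094 × 7.125 = 49.6 kips.
Base metal shear (0.25 in plate): yield φR_n = 1.0×0.6×50×0.25×7.125 = 53.4 kips; rupture φR_n = 0.75×0.6×65×0.25×7.125 = 52.1 kips; take 52.1 kips (rupture).
Tension yield (gross): A_g = 3×0.25 = 0.75 in². φR_n = 0.90 × 50 × 0.75 = 33.8 kips.
Governing: min(49.6, 52.1, 33.8) = 33.8 kips → gross-section yield.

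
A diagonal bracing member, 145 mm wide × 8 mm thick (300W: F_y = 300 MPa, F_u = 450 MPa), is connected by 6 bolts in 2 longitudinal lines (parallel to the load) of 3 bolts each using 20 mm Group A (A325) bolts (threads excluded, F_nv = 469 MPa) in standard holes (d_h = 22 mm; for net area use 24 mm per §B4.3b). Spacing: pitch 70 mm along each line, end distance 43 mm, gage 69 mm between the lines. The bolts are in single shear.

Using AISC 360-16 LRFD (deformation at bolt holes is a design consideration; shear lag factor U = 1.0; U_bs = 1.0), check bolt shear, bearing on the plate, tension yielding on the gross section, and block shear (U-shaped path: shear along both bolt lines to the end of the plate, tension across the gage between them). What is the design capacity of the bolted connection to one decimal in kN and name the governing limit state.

Bolt shear: A_b = π(20)²/4 = 314.16 mm². φR_n = 0.75 × 469 × 314.16 × 6 × 1 = 663.0 kN.
Bearing (8 mm plate, F_u = 450 MPa): end bolts L_c = 43 − 22/2 = 32, R_n = min(1.2×32×8×450, 2.4×20×8×450) = 138.24 kN/bolt; interior L_c = 70 − 22 = 48, R_n = 172.8 kN/bolt. φR_n = 0.75 × (2×138.24 + 4×172.8) = 725.8 kN.
Tension yield (gross): A_g = 145×8 = 1160 mm². φR_n = 0.90 × 300 × 1160 = 313.2 kN.
Block shear: shear path 2×[43+2×70] = 2×183 mm, A_gv = 2928, A_nv = 2×(183 − 2.5×24)×8 = 1968 mm²; tension across gage: (69 − 1×24)×8 = 360 mm². R_n = min(0.6×450×1968, 0.6×300×2928) + 1.0×450×360 = min(531.36, 527.04) + 162 = 689.04 kN. φR_n = 0.75 × 689.04 = 516.8 kN.
Governing: min(663.0, 725.8, 313.2, 516.8) = 313.2 kN → gross-section yield.

313.2 kN (gross-section yield governs)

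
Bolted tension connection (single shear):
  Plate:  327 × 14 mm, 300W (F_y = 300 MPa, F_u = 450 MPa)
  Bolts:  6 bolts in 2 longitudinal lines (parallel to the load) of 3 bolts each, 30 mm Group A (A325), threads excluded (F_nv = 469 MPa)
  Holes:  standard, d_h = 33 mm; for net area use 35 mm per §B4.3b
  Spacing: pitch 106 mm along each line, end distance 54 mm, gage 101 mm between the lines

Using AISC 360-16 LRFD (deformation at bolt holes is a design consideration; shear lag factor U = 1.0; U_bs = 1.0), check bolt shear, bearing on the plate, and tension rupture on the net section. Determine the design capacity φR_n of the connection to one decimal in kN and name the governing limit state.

1214.3 kN (net-section rupture governs)

Bolt shear: A_b = π(30)²/4 = 706.86 mm². φR_n = 0.75 × 469 × 706.86 × 6 × 1 = 1491.8 kN.
Bearing (14 mm plate, F_u = 450 MPa): end bolts L_c = 54 − 33/2 = 37.5, R_n = min(1.2×37.5×14×450, 2.4×30×14×450) = 283.5 kN/bolt; interior L_c = 106 − 33 = 73, R_n = 453.6 kN/bolt. φR_n = 0.75 × (2×283.5 + 4×453.6) = 1786.1 kN.
Tension rupture (net): A_n = (327 − 2×35)×14 = 3598 mm² (U = 1.0, A_e = A_n). φR_n = 0.75 × 450 × 3598 = 1214.3 kN.
Governing: min(1491.8, 1786.1, 1214.3) = 1214.3 kN → net-section rupture.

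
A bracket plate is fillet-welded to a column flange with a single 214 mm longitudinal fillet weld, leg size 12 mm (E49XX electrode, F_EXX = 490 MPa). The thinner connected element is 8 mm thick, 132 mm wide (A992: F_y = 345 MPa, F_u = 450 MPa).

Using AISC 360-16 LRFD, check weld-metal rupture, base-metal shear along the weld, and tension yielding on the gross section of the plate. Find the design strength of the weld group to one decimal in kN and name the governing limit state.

Weld metal: throat = 0.707×12 = 8.484 mm, L = 214 mm. φR_n = 0.75 × 0.6 × 490 × 8.484 × 214 = 400.3 kN.
Base metal shear (8 mm plate): yield φR_n = 1.0×0.6×345×8×214 = 354.4 kN; rupture φR_n = 0.75×0.6×450×8×214 = 346.7 kN; take 346.7 kN (rupture).
Tension yield (gross): A_g = 132×8 = 1056 mm². φR_n = 0.90 × 345 × 1056 = 327.9 kN.
Governing: min(400.3, 346.7, 327.9) = 327.9 kN → gross-section yield.

327.9 kN (gross-section yield governs)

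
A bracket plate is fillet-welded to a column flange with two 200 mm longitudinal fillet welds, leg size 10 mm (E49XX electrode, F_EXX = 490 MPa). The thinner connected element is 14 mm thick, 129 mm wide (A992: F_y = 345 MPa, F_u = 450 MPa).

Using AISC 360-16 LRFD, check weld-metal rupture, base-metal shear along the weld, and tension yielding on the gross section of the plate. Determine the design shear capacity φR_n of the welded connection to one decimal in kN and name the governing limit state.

560.8 kN (gross-section yield governs)

Weld metal: throat = 0.707×10 = 7.07 mm, L = 2×200 = 400 mm. φR_n = 0.75 × 0.6 × 490 × 7.07 × 400 = 623.6 kN.
Base metal shear (14 mm plate): yield φR_n = 1.0×0.6×345×14×400 = 1159.2 kN; rupture φR_n = 0.75×0.6×450×14×400 = 1134.0 kN; take 1134.0 kN (rupture).
Tension yield (gross): A_g = 129×14 = 1806 mm². φR_n = 0.90 × 345 × 1806 = 560.8 kN.
Governing: min(623.6, 1134.0, 560.8) = 560.8 kN → gross-section yield.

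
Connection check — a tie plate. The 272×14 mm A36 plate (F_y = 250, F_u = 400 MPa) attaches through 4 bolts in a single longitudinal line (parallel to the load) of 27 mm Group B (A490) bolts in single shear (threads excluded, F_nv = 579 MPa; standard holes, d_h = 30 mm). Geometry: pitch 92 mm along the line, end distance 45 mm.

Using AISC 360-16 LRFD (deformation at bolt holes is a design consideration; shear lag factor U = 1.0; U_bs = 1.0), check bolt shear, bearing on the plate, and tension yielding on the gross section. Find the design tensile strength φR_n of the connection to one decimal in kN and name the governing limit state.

Bolt shear: A_b = π(27)²/4 = 572.56 mm². φR_n = 0.75 × 579 × 572.56 × 4 × 1 = 994.5 kN.
Bearing (14 mm plate, F_u = 400 MPa): end bolts L_c = 45 − 30/2 = 30, R_n = min(1.2×30×14×400, 2.4×27×14×400) = 201.6 kN/bolt; interior L_c = 92 − 30 = 62, R_n = 362.88 kN/bolt. φR_n = 0.75 × (1×201.6 + 3×362.88) = 967.7 kN.
Tension yield (gross): A_g = 272×14 = 3808 mm². φR_n = 0.90 × 250 × 3808 = 856.8 kN.
Governing: min(994.5, 967.7, 856.8) = 856.8 kN → gross-section yield.

856.8 kN (gross-section yield governs)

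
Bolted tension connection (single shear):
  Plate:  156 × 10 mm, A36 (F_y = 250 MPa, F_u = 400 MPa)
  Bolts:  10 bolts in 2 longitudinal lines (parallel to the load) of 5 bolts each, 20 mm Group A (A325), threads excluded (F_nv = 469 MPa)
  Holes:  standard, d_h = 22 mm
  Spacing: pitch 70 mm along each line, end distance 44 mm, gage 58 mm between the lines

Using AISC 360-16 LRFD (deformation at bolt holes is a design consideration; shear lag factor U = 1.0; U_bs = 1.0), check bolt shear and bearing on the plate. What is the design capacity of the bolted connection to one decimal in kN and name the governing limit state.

Bolt shear: A_b = π(20)²/4 = 314.16 mm². φR_n = 0.75 × 469 × 314.16 × 10 × 1 = 1105.1 kN.
Bearing (10 mm plate, F_u = 400 MPa): end bolts L_c = 44 − 22/2 = 33, R_n = min(1.2×33×10×400, 2.4×20×10×400) = 158.4 kN/bolt; interior L_c = 70 − 22 = 48, R_n = 192 kN/bolt. φR_n = 0.75 × (2×158.4 + 8×192) = 1389.6 kN.
Governing: min(1105.1, 1389.6) = 1105.1 kN → bolt shear.

1105.1 kN (bolt shear governs)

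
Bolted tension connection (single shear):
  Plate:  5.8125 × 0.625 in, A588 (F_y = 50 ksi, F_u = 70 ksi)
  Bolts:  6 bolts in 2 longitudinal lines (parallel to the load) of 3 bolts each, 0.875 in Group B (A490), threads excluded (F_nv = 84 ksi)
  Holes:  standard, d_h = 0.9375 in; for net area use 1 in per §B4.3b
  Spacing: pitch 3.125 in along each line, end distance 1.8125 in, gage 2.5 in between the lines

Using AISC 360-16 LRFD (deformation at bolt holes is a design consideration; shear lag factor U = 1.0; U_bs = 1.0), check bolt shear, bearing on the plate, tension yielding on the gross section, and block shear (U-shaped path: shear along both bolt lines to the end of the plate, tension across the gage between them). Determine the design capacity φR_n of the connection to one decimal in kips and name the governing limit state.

163.5 kips (gross-section yield governs)

Bolt shear: A_b = π(0.875)²/4 = 0.60132 in². φR_n = 0.75 × 84 × 0.60132 × 6 × 1 = 227.3 kips.
Bearing (0.625 in plate, F_u = 70 ksi): end bolts L_c = 1.8125 − 0.9375/2 = 1.34375, R_n = min(1.2×1.34375×0.625×70, 2.4×0.875×0.625×70) = 70.547 kips/bolt; interior L_c = 3.125 − 0.9375 = 2.1875, R_n = 91.875 kips/bolt. φR_n = 0.75 × (2×70.547 + 4×91.875) = 381.4 kips.
Tension yield (gross): A_g = 5.8125×0.625 = 3.6328 in². φR_n = 0.90 × 50 × 3.6328 = 163.5 kips.
Block shear: shear path 2×[1.8125+2×3.125] = 2×8.0625 in, A_gv = 10.078, A_nv = 2×(8.0625 − 2.5×1)×0.625 = 6.9531 in²; tension across gage: (2.5 − 1×1)×0.625 = 0.9375 in². R_n = min(0.6×70×6.9531, 0.6×50×10.078) + 1.0×70×0.9375 = min(292.03, 302.34) + 65.625 = 357.66 kips. φR_n = 0.75 × 357.66 = 268.2 kips.
Governing: min(227.3, 381.4, 163.5, 268.2) = 163.5 kips → gross-section yield.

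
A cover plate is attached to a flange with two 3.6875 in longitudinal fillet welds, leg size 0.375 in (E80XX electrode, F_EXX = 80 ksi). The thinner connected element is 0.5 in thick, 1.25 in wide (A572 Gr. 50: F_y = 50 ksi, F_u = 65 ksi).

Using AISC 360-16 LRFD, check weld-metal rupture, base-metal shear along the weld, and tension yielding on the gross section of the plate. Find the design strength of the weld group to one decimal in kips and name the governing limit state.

Weld metal: throat = 0.707×0.375 = 0.26513 in, L = 2×3.6875 = 7.375 in. φR_n = 0.75 × 0.6 × 80 × 0.26513 × 7.375 = 70.4 kips.
Base metal shear (0.5 in plate): yield φR_n = 1.0×0.6×50×0.5×7.375 = 110.6 kips; rupture φR_n = 0.75×0.6×65×0.5×7.375 = 107.9 kips; take 107.9 kips (rupture).
Tension yield (gross): A_g = 1.25×0.5 = 0.625 in². φR_n = 0.90 × 50 × 0.625 = 28.1 kips.
Governing: min(70.4, 107.9, 28.1) = 28.1 kips → gross-section yield.

28.1 kips (gross-section yield governs)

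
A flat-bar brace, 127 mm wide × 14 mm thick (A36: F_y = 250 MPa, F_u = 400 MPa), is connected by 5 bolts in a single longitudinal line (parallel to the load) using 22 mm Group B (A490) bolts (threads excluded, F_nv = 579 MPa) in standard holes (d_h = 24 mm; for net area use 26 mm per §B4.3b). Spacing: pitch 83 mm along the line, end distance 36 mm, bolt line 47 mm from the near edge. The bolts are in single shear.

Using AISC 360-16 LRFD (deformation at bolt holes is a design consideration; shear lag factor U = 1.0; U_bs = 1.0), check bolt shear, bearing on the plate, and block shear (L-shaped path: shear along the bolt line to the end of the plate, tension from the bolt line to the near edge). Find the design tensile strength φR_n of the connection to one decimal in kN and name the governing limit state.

Bolt shear: A_b = π(22)²/4 = 380.13 mm². φR_n = 0.75 × 579 × 380.13 × 5 × 1 = 825.4 kN.
Bearing (14 mm plate, F_u = 400 MPa): end bolts L_c = 36 − 24/2 = 24, R_n = min(1.2×24×14×400, 2.4×22×14×400) = 161.28 kN/bolt; interior L_c = 83 − 24 = 59, R_n = 295.68 kN/bolt. φR_n = 0.75 × (1×161.28 + 4×295.68) = 1008.0 kN.
Block shear: shear path 1×[36+4×83] = 1×368 mm, A_gv = 5152, A_nv = 1×(368 − 4.5×26)×14 = 3514 mm²; tension to near edge: (47 − 0.5×26)×14 = 476 mm². R_n = min(0.6×400×3514, 0.6×250×5152) + 1.0×400×476 = min(843.36, 772.8) + 190.4 = 963.2 kN. φR_n = 0.75 × 963.2 = 722.4 kN.
Governing: min(825.4, 1008.0, 722.4) = 722.4 kN → block shear.

722.4 kN (block shear governs)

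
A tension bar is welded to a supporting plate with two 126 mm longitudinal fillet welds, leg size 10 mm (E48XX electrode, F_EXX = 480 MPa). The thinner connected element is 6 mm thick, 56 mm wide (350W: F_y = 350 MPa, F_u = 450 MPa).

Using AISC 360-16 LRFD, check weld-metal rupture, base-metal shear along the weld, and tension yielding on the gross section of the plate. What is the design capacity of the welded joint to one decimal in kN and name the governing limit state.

105.8 kN (gross-section yield governs)

Weld metal: throat = 0.707×10 = 7.07 mm, L = 2×126 = 252 mm. φR_n = 0.75 × 0.6 × 480 × 7.07 × 252 = 384.8 kN.
Base metal shear (6 mm plate): yield φR_n = 1.0×0.6×350×6×252 = 317.5 kN; rupture φR_n = 0.75×0.6×450×6×252 = 306.2 kN; take 306.2 kN (rupture).
Tension yield (gross): A_g = 56×6 = 336 mm². φR_n = 0.90 × 350 × 336 = 105.8 kN.
Governing: min(384.8, 306.2, 105.8) = 105.8 kN → gross-section yield.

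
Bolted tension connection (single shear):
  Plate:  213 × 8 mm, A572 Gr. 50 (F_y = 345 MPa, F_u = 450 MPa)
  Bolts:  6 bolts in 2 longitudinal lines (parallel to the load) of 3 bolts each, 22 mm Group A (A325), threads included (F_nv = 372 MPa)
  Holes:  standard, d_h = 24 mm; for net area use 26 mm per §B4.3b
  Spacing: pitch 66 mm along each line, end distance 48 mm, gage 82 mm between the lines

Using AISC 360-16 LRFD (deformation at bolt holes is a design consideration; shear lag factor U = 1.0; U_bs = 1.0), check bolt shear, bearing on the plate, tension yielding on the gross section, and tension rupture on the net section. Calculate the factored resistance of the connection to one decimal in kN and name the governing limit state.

Bolt shear: A_b = π(22)²/4 = 380.13 mm². φR_n = 0.75 × 372 × 380.13 × 6 × 1 = 636.3 kN.
Bearing (8 mm plate, F_u = 450 MPa): end bolts L_c = 48 − 24/2 = 36, R_n = min(1.2×36×8×450, 2.4×22×8×450) = 155.52 kN/bolt; interior L_c = 66 − 24 = 42, R_n = 181.44 kN/bolt. φR_n = 0.75 × (2×155.52 + 4×181.44) = 777.6 kN.
Tension yield (gross): A_g = 213×8 = 1704 mm². φR_n = 0.90 × 345 × 1704 = 529.1 kN.
Tension rupture (net): A_n = (213 − 2×26)×8 = 1288 mm² (U = 1.0, A_e = A_n). φR_n = 0.75 × 450 × 1288 = 434.7 kN.
Governing: min(636.3, 777.6, 529.1, 434.7) = 434.7 kN → net-section rupture.

434.7 kN (net-section rupture governs)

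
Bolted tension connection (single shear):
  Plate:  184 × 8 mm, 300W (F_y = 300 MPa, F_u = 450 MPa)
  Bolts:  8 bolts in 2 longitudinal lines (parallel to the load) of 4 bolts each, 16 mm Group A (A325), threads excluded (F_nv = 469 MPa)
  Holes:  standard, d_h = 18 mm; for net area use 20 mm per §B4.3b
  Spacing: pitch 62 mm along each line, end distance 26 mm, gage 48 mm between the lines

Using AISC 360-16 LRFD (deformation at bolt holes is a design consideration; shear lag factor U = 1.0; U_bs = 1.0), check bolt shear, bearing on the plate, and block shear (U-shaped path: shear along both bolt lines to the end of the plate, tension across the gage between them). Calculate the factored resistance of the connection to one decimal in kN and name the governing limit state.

Bolt shear: A_b = π(16)²/4 = 201.06 mm². φR_n = 0.75 × 469 × 201.06 × 8 × 1 = 565.8 kN.
Bearing (8 mm plate, F_u = 450 MPa): end bolts L_c = 26 − 18/2 = 17, R_n = min(1.2×17×8×450, 2.4×16×8×450) = 73.44 kN/bolt; interior L_c = 62 − 18 = 44, R_n = 138.24 kN/bolt. φR_n = 0.75 × (2×73.44 + 6×138.24) = 732.2 kN.
Block shear: shear path 2×[26+3×62] = 2×212 mm, A_gv = 3392, A_nv = 2×(212 − 3.5×20)×8 = 2272 mm²; tension across gage: (48 − 1×20)×8 = 224 mm². R_n = min(0.6×450×2272, 0.6×300×3392) + 1.0×450×224 = min(613.44, 610.56) + 100.8 = 711.36 kN. φR_n = 0.75 × 711.36 = 533.5 kN.
Governing: min(565.8, 732.2, 533.5) = 533.5 kN → block shear.

533.5 kN (block shear governs)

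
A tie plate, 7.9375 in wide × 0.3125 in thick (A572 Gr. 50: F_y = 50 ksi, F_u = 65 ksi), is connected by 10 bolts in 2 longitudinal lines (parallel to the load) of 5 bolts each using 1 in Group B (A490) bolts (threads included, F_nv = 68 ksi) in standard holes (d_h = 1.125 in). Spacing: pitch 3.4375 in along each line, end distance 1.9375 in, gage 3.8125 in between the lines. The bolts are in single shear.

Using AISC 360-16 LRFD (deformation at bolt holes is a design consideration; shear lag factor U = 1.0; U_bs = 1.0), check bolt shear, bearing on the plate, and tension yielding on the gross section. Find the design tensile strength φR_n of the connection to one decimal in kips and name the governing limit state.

111.6 kips (gross-section yield governs)

Bolt shear: A_b = π(1)²/4 = 0.7854 in². φR_n = 0.75 × 68 × 0.7854 × 10 × 1 = 400.6 kips.
Bearing (0.3125 in plate, F_u = 65 ksi): end bolts L_c = 1.9375 − 1.125/2 = 1.375, R_n = min(1.2×1.375×0.3125×65, 2.4×1×0.3125×65) = 33.516 kips/bolt; interior L_c = 3.4375 − 1.125 = 2.3125, R_n = 48.75 kips/bolt. φR_n = 0.75 × (2×33.516 + 8×48.75) = 342.8 kips.
Tension yield (gross): A_g = 7.9375×0.3125 = 2.4805 in². φR_n = 0.90 × 50 × 2.4805 = 111.6 kips.
Governing: min(400.6, 342.8, 111.6) = 111.6 kips → gross-section yield.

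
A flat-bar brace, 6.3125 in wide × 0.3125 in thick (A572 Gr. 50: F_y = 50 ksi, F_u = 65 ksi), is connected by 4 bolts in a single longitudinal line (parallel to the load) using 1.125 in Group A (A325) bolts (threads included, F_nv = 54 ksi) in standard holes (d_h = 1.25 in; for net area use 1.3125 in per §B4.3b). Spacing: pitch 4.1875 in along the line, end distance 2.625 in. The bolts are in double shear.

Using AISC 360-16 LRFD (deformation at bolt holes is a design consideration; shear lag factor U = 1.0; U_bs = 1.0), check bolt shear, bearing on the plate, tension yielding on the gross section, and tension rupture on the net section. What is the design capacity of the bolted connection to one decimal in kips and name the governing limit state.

Bolt shear: A_b = π(1.125)²/4 = 0.99402 in². φR_n = 0.75 × 54 × 0.99402 × 4 × 2 = 322.1 kips.
Bearing (0.3125 in plate, F_u = 65 ksi): end bolts L_c = 2.625 − 1.25/2 = 2, R_n = min(1.2×2×0.3125×65, 2.4×1.125×0.3125×65) = 48.75 kips/bolt; interior L_c = 4.1875 − 1.25 = 2.9375, R_n = 54.844 kips/bolt. φR_n = 0.75 × (1×48.75 + 3×54.844) = 160.0 kips.
Tension yield (gross): A_g = 6.3125×0.3125 = 1.9727 in². φR_n = 0.90 × 50 × 1.9727 = 88.8 kips.
Tension rupture (net): A_n = (6.3125 − 1×1.3125)×0.3125 = 1.5625 in² (U = 1.0, A_e = A_n). φR_n = 0.75 × 65 × 1.5625 = 76.2 kips.
Governing: min(322.1, 160.0, 88.8, 76.2) = 76.2 kips → net-section rupture.

76.2 kips (net-section rupture governs)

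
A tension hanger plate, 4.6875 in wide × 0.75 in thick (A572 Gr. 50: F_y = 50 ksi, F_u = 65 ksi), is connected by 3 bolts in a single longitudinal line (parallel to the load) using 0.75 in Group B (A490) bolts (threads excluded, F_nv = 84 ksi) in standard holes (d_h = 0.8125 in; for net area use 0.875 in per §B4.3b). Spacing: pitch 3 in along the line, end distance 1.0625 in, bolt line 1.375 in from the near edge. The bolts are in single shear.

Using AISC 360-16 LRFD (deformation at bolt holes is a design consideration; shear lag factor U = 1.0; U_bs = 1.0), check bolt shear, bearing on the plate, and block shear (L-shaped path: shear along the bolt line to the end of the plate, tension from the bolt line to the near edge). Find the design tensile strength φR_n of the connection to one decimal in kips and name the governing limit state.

Bolt shear: A_b = π(0.75)²/4 = 0.44179 in². φR_n = 0.75 × 84 × 0.44179 × 3 × 1 = 83.5 kips.
Bearing (0.75 in plate, F_u = 65 ksi): end bolts L_c = 1.0625 − 0.8125/2 = 0.65625, R_n = min(1.2×0.65625×0.75×65, 2.4×0.75×0.75×65) = 38.391 kips/bolt; interior L_c = 3 − 0.8125 = 2.1875, R_n = 87.75 kips/bolt. φR_n = 0.75 × (1×38.391 + 2×87.75) = 160.4 kips.
Block shear: shear path 1×[1.0625+2×3] = 1×7.0625 in, A_gv = 5.2969, A_nv = 1×(7.0625 − 2.5×0.875)×0.75 = 3.6563 in²; tension to near edge: (1.375 − 0.5×0.875)×0.75 = 0.70313 in². R_n = min(0.6×65×3.6563, 0.6×50×5.2969) + 1.0×65×0.70313 = min(142.6, 158.91) + 45.703 = 188.3 kips. φR_n = 0.75 × 188.3 = 141.2 kips.
Governing: min(83.5, 160.4, 141.2) = 83.5 kips → bolt shear.

83.5 kips (bolt shear governs)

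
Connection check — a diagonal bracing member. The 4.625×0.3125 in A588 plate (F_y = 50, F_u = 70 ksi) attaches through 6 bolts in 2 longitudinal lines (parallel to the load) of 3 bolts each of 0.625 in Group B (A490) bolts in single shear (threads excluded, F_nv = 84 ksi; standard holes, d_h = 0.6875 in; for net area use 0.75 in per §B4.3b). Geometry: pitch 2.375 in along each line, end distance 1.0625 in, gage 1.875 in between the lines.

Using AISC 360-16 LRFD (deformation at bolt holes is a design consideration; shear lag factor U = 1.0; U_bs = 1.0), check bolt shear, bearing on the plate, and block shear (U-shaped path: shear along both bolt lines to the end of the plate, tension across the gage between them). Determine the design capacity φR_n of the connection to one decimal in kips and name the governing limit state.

96.0 kips (block shear governs)

Bolt shear: A_b = π(0.625)²/4 = 0.3068 in². φR_n = 0.75 × 84 × 0.3068 × 6 × 1 = 116.0 kips.
Bearing (0.3125 in plate, F_u = 70 ksi): end bolts L_c = 1.0625 − 0.6875/2 = 0.71875, R_n = min(1.2×0.71875×0.3125×70, 2.4×0.625×0.3125×70) = 18.867 kips/bolt; interior L_c = 2.375 − 0.6875 = 1.6875, R_n = 32.813 kips/bolt. φR_n = 0.75 × (2×18.867 + 4×32.813) = 126.7 kips.
Block shear: shear path 2×[1.0625+2×2.375] = 2×5.8125 in, A_gv = 3.6328, A_nv = 2×(5.8125 − 2.5×0.75)×0.3125 = 2.4609 in²; tension across gage: (1.875 − 1×0.75)×0.3125 = 0.35156 in². R_n = min(0.6×70×2.4609, 0.6×50×3.6328) + 1.0×70×0.35156 = min(103.36, 108.98) + 24.609 = 127.97 kips. φR_n = 0.75 × 127.97 = 96.0 kips.
Governing: min(116.0, 126.7, 96.0) = 96.0 kips → block shear.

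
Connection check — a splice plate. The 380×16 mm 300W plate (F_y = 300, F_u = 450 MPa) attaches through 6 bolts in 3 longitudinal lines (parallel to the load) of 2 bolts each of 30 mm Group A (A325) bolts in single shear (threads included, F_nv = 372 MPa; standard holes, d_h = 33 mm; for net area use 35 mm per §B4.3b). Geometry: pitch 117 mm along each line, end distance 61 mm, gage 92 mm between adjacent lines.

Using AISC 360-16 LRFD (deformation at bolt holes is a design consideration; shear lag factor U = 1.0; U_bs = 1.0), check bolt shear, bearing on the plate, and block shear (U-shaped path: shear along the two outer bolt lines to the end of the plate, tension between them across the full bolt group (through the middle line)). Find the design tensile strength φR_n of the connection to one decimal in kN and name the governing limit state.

1183.3 kN (bolt shear governs)

Bolt shear: A_b = π(30)²/4 = 706.86 mm². φR_n = 0.75 × 372 × 706.86 × 6 × 1 = 1183.3 kN.
Bearing (16 mm plate, F_u = 450 MPa): end bolts L_c = 61 − 33/2 = 44.5, R_n = min(1.2×44.5×16×450, 2.4×30×16×450) = 384.48 kN/bolt; interior L_c = 117 − 33 = 84, R_n = 518.4 kN/bolt. φR_n = 0.75 × (3×384.48 + 3×518.4) = 2031.5 kN.
Block shear: shear path 2×[61+1×117] = 2×178 mm, A_gv = 5696, A_nv = 2×(178 − 1.5×35)×16 = 4016 mm²; tension across gage: (184 − 2×35)×16 = 1824 mm². R_n = min(0.6×450×4016, 0.6×300×5696) + 1.0×450×1824 = min(1084.3, 1025.3) + 820.8 = 1846.1 kN. φR_n = 0.75 × 1846.1 = 1384.6 kN.
Governing: min(1183.3, 2031.5, 1384.6) = 1183.3 kN → bolt shear.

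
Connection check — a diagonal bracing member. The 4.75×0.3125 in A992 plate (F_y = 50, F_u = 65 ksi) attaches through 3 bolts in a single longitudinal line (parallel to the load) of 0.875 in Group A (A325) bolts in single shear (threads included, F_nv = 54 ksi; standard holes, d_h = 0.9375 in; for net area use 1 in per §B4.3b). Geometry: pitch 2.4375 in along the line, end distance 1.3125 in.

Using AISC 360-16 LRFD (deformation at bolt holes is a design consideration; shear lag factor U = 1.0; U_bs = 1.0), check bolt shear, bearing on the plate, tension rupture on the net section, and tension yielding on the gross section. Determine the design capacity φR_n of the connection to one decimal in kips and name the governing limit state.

57.1 kips (net-section rupture governs)

Bolt shear: A_b = π(0.875)²/4 = 0.60132 in². φR_n = 0.75 × 54 × 0.60132 × 3 × 1 = 73.1 kips.
Bearing (0.3125 in plate, F_u = 65 ksi): end bolts L_c = 1.3125 − 0.9375/2 = 0.84375, R_n = min(1.2×0.84375×0.3125×65, 2.4×0.875×0.3125×65) = 20.566 kips/bolt; interior L_c = 2.4375 − 0.9375 = 1.5, R_n = 36.563 kips/bolt. φR_n = 0.75 × (1×20.566 + 2×36.563) = 70.3 kips.
Tension rupture (net): A_n = (4.75 − 1×1)×0.3125 = 1.1719 in² (U = 1.0, A_e = A_n). φR_n = 0.75 × 65 × 1.1719 = 57.1 kips.
Tension yield (gross): A_g = 4.75×0.3125 = 1.4844 in². φR_n = 0.90 × 50 × 1.4844 = 66.8 kips.
Governing: min(73.1, 70.3, 57.1, 66.8) = 57.1 kips → net-section rupture.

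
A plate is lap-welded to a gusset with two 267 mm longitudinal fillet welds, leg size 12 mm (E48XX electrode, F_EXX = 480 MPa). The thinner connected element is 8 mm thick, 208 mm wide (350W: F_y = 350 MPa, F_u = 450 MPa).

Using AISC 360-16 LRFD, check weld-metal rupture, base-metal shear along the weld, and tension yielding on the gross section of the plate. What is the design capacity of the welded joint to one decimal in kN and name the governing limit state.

524.2 kN (gross-section yield governs)

Weld metal: throat = 0.707×12 = 8.484 mm, L = 2×267 = 534 mm. φR_n = 0.75 × 0.6 × 480 × 8.484 × 534 = 978.6 kN.
Base metal shear (8 mm plate): yield φR_n = 1.0×0.6×350×8×534 = 897.1 kN; rupture φR_n = 0.75×0.6×450×8×534 = 865.1 kN; take 865.1 kN (rupture).
Tension yield (gross): A_g = 208×8 = 1664 mm². φR_n = 0.90 × 350 × 1664 = 524.2 kN.
Governing: min(978.6, 865.1, 524.2) = 524.2 kN → gross-section yield.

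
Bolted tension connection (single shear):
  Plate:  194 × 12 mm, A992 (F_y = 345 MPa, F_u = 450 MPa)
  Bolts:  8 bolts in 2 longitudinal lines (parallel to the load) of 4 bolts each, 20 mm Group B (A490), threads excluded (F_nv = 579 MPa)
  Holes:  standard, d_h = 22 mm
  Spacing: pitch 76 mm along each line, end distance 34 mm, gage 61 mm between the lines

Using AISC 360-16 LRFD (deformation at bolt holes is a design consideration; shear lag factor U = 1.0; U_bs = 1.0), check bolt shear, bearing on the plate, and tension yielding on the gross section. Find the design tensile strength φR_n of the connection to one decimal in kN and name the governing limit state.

722.8 kN (gross-section yield governs)

Bolt shear: A_b = π(20)²/4 = 314.16 mm². φR_n = 0.75 × 579 × 314.16 × 8 × 1 = 1091.4 kN.
Bearing (12 mm plate, F_u = 450 MPa): end bolts L_c = 34 − 22/2 = 23, R_n = min(1.2×23×12×450, 2.4×20×12×450) = 149.04 kN/bolt; interior L_c = 76 − 22 = 54, R_n = 259.2 kN/bolt. φR_n = 0.75 × (2×149.04 + 6×259.2) = 1390.0 kN.
Tension yield (gross): A_g = 194×12 = 2328 mm². φR_n = 0.90 × 345 × 2328 = 722.8 kN.
Governing: min(1091.4, 1390.0, 722.8) = 722.8 kN → gross-section yield.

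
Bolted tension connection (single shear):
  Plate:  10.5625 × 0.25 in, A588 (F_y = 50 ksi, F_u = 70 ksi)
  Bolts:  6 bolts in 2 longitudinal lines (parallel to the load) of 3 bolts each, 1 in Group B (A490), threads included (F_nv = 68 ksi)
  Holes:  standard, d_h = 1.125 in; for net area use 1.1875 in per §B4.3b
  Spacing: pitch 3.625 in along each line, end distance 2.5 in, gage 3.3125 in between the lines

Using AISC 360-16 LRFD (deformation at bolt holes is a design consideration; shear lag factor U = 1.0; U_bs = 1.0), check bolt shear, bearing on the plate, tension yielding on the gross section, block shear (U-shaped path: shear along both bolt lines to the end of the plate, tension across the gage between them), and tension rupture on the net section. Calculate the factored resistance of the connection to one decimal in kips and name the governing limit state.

Bolt shear: A_b = π(1)²/4 = 0.7854 in². φR_n = 0.75 × 68 × 0.7854 × 6 × 1 = 240.3 kips.
Bearing (0.25 in plate, F_u = 70 ksi): end bolts L_c = 2.5 − 1.125/2 = 1.9375, R_n = min(1.2×1.9375×0.25×70, 2.4×1×0.25×70) = 40.688 kips/bolt; interior L_c = 3.625 − 1.125 = 2.5, R_n = 42 kips/bolt. φR_n = 0.75 × (2×40.688 + 4×42) = 187.0 kips.
Tension yield (gross): A_g = 10.5625×0.25 = 2.6406 in². φR_n = 0.90 × 50 × 2.6406 = 118.8 kips.
Block shear: shear path 2×[2.5+2×3.625] = 2×9.75 in, A_gv = 4.875, A_nv = 2×(9.75 − 2.5×1.1875)×0.25 = 3.3906 in²; tension across gage: (3.3125 − 1×1.1875)×0.25 = 0.53125 in². R_n = min(0.6×70×3.3906, 0.6×50×4.875) + 1.0×70×0.53125 = min(142.41, 146.25) + 37.188 = 179.6 kips. φR_n = 0.75 × 179.6 = 134.7 kips.
Tension rupture (net): A_n = (10.5625 − 2×1.1875)×0.25 = 2.0469 in² (U = 1.0, A_e = A_n). φR_n = 0.75 × 70 × 2.0469 = 107.5 kips.
Governing: min(240.3, 187.0, 118.8, 134.7, 107.5) = 107.5 kips → net-section rupture.

107.5 kips (net-section rupture governs)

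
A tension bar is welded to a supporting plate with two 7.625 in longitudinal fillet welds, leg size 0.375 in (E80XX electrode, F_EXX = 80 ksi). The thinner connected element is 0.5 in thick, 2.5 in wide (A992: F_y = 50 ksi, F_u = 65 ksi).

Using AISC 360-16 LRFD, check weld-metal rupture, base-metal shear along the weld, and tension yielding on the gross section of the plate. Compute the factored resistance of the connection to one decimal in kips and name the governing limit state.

Weld metal: throat = 0.707×0.375 = 0.26513 in, L = 2×7.625 = 15.25 in. φR_n = 0.75 × 0.6 × 80 × 0.26513 × 15.25 = 145.6 kips.
Base metal shear (0.5 in plate): yield φR_n = 1.0×0.6×50×0.5×15.25 = 228.8 kips; rupture φR_n = 0.75×0.6×65×0.5×15.25 = 223.0 kips; take 223.0 kips (rupture).
Tension yield (gross): A_g = 2.5×0.5 = 1.25 in². φR_n = 0.90 × 50 × 1.25 = 56.3 kips.
Governing: min(145.6, 223.0, 56.3) = 56.3 kips → gross-section yield.

56.3 kips (gross-section yield governs)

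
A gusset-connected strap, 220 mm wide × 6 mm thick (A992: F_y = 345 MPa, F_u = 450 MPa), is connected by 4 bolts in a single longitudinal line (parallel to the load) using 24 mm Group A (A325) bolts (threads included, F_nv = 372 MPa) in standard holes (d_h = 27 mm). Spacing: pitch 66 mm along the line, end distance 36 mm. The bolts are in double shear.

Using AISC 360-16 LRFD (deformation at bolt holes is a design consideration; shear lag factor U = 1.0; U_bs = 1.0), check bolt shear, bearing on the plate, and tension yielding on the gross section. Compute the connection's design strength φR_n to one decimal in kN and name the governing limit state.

339.0 kN (bearing governs)

Bolt shear: A_b = π(24)²/4 = 452.39 mm². φR_n = 0.75 × 372 × 452.39 × 4 × 2 = 1009.7 kN.
Bearing (6 mm plate, F_u = 450 MPa): end bolts L_c = 36 − 27/2 = 22.5, R_n = min(1.2×22.5×6×450, 2.4×24×6×450) = 72.9 kN/bolt; interior L_c = 66 − 27 = 39, R_n = 126.36 kN/bolt. φR_n = 0.75 × (1×72.9 + 3×126.36) = 339.0 kN.
Tension yield (gross): A_g = 220×6 = 1320 mm². φR_n = 0.90 × 345 × 1320 = 409.9 kN.
Governing: min(1009.7, 339.0, 409.9) = 339.0 kN → bearing.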